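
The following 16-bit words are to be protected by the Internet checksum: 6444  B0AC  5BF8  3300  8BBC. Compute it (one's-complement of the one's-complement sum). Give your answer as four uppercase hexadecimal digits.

D059

One's-complement addition (fold any carry out of bit 15 back into bit 0):
  0x6444 + 0xB0AC = 0x114F0 → wrap carry → 0x14F1
  0x14F1 + 0x5BF8 = 0x070E9
  0x70E9 + 0x3300 = 0x0A3E9
  0xA3E9 + 0x8BBC = 0x12FA5 → wrap carry → 0x2FA6
One's-complement sum = 0x2FA6.
Checksum = ~0x2FA6 & 0xFFFF = 0xD059.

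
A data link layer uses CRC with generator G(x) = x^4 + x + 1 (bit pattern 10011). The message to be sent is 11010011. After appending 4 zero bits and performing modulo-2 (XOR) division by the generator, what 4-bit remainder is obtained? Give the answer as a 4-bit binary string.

Append 4 zeros: 110100110000. Divide by 10011 (XOR where the leading bit is 1):
  pos 0: 11010 XOR 10011 = 01001
  pos 1: 10010 XOR 10011 = 00001
  pos 5: 11100 XOR 10011 = 01111
  pos 6: 11110 XOR 10011 = 01101
  pos 7: 11010 XOR 10011 = 01001
Remainder (last 4 bits) = 1001. This is the CRC / FCS.

1001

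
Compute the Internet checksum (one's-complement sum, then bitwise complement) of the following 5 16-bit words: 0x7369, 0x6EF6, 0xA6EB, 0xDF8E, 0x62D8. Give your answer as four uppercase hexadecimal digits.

344D

One's-complement addition (fold any carry out of bit 15 back into bit 0):
  0x7369 + 0x6EF6 = 0x0E25F
  0xE25F + 0xA6EB = 0x1894A → wrap carry → 0x894B
  0x894B + 0xDF8E = 0x168D9 → wrap carry → 0x68DA
  0x68DA + 0x62D8 = 0x0CBB2
One's-complement sum = 0xCBB2.
Checksum = ~0xCBB2 & 0xFFFF = 0x344D.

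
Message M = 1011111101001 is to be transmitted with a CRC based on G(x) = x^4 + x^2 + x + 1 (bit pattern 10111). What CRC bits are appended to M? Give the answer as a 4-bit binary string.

Append 4 zeros: 10111111010010000. Divide by 10111 (XOR where the leading bit is 1):
  pos 0: 10111 XOR 10111 = 00000
  pos 5: 11101 XOR 10111 = 01010
  pos 6: 10100 XOR 10111 = 00011
  pos 9: 11010 XOR 10111 = 01101
  pos 10: 11010 XOR 10111 = 01101
  pos 11: 11010 XOR 10111 = 01101
  pos 12: 11010 XOR 10111 = 01101
Remainder (last 4 bits) = 1101. This is the CRC / FCS.

1101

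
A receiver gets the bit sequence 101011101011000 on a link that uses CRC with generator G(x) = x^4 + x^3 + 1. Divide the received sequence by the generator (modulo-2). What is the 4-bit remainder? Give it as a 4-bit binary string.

0000

Modulo-2 division of 101011101011000 by 11001:
  pos 0: 10101 XOR 11001 = 01100
  pos 1: 11001 XOR 11001 = 00000
  pos 6: 10101 XOR 11001 = 01100
  pos 7: 11001 XOR 11001 = 00000
Remainder = 0000 (zero — the frame passes the CRC check).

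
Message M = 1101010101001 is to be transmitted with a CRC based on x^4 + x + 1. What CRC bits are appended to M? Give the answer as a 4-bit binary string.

Append 4 zeros: 11010101010010000. Divide by 10011 (XOR where the leading bit is 1):
  pos 0: 11010 XOR 10011 = 01001
  pos 1: 10011 XOR 10011 = 00000
  pos 7: 10100 XOR 10011 = 00111
  pos 9: 11110 XOR 10011 = 01101
  pos 10: 11010 XOR 10011 = 01001
  pos 11: 10010 XOR 10011 = 00001
Remainder (last 4 bits) = 0010. This is the CRC / FCS.

0010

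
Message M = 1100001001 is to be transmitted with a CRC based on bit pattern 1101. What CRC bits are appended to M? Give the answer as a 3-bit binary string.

Append 3 zeros: 1100001001000. Divide by 1101 (XOR where the leading bit is 1):
  pos 0: 1100 XOR 1101 = 0001
  pos 3: 1001 XOR 1101 = 0100
  pos 4: 1000 XOR 1101 = 0101
  pos 5: 1010 XOR 1101 = 0111
  pos 6: 1111 XOR 1101 = 0010
  pos 8: 1000 XOR 1101 = 0101
  pos 9: 1010 XOR 1101 = 0111
Remainder (last 3 bits) = 111. This is the CRC / FCS.

111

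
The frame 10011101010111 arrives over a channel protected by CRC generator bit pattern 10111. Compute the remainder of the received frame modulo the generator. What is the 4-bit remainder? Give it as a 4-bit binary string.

Modulo-2 division of 10011101010111 by 10111:
  pos 0: 10011 XOR 10111 = 00100
  pos 2: 10010 XOR 10111 = 00101
  pos 4: 10110 XOR 10111 = 00001
  pos 8: 11011 XOR 10111 = 01100
  pos 9: 11001 XOR 10111 = 01110
Remainder = 1110 (nonzero — an error is detected).

1110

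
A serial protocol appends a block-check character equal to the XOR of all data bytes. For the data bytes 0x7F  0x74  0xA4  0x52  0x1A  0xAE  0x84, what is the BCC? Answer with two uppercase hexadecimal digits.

XOR the bytes together:
  start with 0x7F
  0x7F ⊕ 0x74 = 0x0B
  0x0B ⊕ 0xA4 = 0xAF
  0xAF ⊕ 0x52 = 0xFD
  0xFD ⊕ 0x1A = 0xE7
  0xE7 ⊕ 0xAE = 0x49
  0x49 ⊕ 0x84 = 0xCD

CD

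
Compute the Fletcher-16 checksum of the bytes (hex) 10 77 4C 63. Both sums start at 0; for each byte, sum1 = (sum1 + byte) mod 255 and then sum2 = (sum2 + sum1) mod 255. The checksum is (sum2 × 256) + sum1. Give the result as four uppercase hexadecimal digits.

A237

Running sums (mod 255):
  after byte 0 (10): sum1=16, sum2=16
  after byte 1 (77): sum1=135, sum2=151
  after byte 2 (4C): sum1=211, sum2=107
  after byte 3 (63): sum1=55, sum2=162
Checksum = sum2·256 + sum1 = 162·256 + 55 = 41527 = 0xA237.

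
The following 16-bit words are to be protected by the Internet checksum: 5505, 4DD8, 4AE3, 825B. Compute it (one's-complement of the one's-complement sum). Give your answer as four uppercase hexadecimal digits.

8FE3

One's-complement addition (fold any carry out of bit 15 back into bit 0):
  0x5505 + 0x4DD8 = 0x0A2DD
  0xA2DD + 0x4AE3 = 0x0EDC0
  0xEDC0 + 0x825B = 0x1701B → wrap carry → 0x701C
One's-complement sum = 0x701C.
Checksum = ~0x701C & 0xFFFF = 0x8FE3.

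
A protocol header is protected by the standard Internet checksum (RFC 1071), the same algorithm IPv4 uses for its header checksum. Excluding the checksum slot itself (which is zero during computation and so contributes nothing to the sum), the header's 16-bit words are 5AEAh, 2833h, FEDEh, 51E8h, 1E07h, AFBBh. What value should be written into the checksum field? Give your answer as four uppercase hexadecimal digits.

5E58

One's-complement addition (fold any carry out of bit 15 back into bit 0):
  0x5AEA + 0x2833 = 0x0831D
  0x831D + 0xFEDE = 0x181FB → wrap carry → 0x81FC
  0x81FC + 0x51E8 = 0x0D3E4
  0xD3E4 + 0x1E07 = 0x0F1EB
  0xF1EB + 0xAFBB = 0x1A1A6 → wrap carry → 0xA1A7
One's-complement sum = 0xA1A7.
Checksum = ~0xA1A7 & 0xFFFF = 0x5E58.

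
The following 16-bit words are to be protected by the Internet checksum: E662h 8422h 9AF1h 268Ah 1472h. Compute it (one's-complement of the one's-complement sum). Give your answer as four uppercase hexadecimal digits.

BF8C

One's-complement addition (fold any carry out of bit 15 back into bit 0):
  0xE662 + 0x8422 = 0x16A84 → wrap carry → 0x6A85
  0x6A85 + 0x9AF1 = 0x10576 → wrap carry → 0x0577
  0x0577 + 0x268A = 0x02C01
  0x2C01 + 0x1472 = 0x04073
One's-complement sum = 0x4073.
Checksum = ~0x4073 & 0xFFFF = 0xBF8C.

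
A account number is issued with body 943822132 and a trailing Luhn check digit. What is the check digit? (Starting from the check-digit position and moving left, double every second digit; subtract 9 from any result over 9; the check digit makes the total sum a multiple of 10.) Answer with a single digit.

Partial digits right→left: 2 3 1 2 2 8 3 4 9
Double every second digit counting from the check-digit position (so the 1st, 3rd, 5th, ... of the partial from the right).
  doubled (with −9 where >9): 4 2 4 6 9 → sum 25
  kept as-is: 3 2 8 4 → sum 17
Total = 25 + 17 = 42.
Check digit = (10 − (42 mod 10)) mod 10 = 8.

8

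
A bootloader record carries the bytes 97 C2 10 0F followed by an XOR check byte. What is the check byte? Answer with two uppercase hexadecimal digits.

4A

XOR the bytes together:
  start with 0x97
  0x97 ⊕ 0xC2 = 0x55
  0x55 ⊕ 0x10 = 0x45
  0x45 ⊕ 0x0F = 0x4A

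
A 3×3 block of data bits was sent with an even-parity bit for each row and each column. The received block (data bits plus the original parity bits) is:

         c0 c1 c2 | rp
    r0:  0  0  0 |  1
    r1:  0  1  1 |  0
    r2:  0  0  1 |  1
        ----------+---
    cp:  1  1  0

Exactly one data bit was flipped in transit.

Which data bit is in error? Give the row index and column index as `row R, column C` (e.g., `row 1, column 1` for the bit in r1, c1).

row 0, column 0

Recompute each row's even parity and compare to rp:
  r0: data parity 0, sent rp 1 → mismatch
  r1: data parity 0, sent rp 0 → ok
  r2: data parity 1, sent rp 1 → ok
Recompute each column's even parity and compare to cp:
  c0: data parity 0, sent cp 1 → mismatch
  c1: data parity 1, sent cp 1 → ok
  c2: data parity 0, sent cp 0 → ok
Exactly one row (r0) and one column (c0) fail → the flipped bit is at their intersection.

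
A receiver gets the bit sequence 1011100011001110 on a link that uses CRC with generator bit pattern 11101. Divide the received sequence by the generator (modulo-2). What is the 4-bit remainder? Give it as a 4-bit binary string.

Modulo-2 division of 1011100011001110 by 11101:
  pos 0: 10111 XOR 11101 = 01010
  pos 1: 10100 XOR 11101 = 01001
  pos 2: 10010 XOR 11101 = 01111
  pos 3: 11110 XOR 11101 = 00011
  pos 6: 11110 XOR 11101 = 00011
  pos 9: 11011 XOR 11101 = 00110
  pos 11: 11010 XOR 11101 = 00111
Remainder = 0111 (nonzero — an error is detected).

0111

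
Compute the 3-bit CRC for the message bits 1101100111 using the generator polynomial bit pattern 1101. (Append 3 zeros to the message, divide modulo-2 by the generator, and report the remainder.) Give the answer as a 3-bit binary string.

011

Append 3 zeros: 1101100111000. Divide by 1101 (XOR where the leading bit is 1):
  pos 0: 1101 XOR 1101 = 0000
  pos 4: 1001 XOR 1101 = 0100
  pos 5: 1001 XOR 1101 = 0100
  pos 6: 1001 XOR 1101 = 0100
  pos 7: 1000 XOR 1101 = 0101
  pos 8: 1010 XOR 1101 = 0111
  pos 9: 1110 XOR 1101 = 0011
Remainder (last 3 bits) = 011. This is the CRC / FCS.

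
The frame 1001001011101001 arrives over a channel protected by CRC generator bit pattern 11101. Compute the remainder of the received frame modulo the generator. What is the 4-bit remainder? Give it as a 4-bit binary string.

Modulo-2 division of 1001001011101001 by 11101:
  pos 0: 10010 XOR 11101 = 01111
  pos 1: 11110 XOR 11101 = 00011
  pos 4: 11101 XOR 11101 = 00000
  pos 9: 11010 XOR 11101 = 00111
  pos 11: 11101 XOR 11101 = 00000
Remainder = 0000 (zero — the frame passes the CRC check).

0000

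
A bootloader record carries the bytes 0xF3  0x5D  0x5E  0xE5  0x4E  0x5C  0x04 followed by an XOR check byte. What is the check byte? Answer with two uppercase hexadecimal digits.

03

XOR the bytes together:
  start with 0xF3
  0xF3 ⊕ 0x5D = 0xAE
  0xAE ⊕ 0x5E = 0xF0
  0xF0 ⊕ 0xE5 = 0x15
  0x15 ⊕ 0x4E = 0x5B
  0x5B ⊕ 0x5C = 0x07
  0x07 ⊕ 0x04 = 0x03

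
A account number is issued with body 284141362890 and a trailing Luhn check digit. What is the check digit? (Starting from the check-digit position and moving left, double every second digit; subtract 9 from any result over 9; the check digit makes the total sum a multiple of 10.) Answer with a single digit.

5

Partial digits right→left: 0 9 8 2 6 3 1 4 1 4 8 2
Double every second digit counting from the check-digit position (so the 1st, 3rd, 5th, ... of the partial from the right).
  doubled (with −9 where >9): 0 7 3 2 2 7 → sum 21
  kept as-is: 9 2 3 4 4 2 → sum 24
Total = 21 + 24 = 45.
Check digit = (10 − (45 mod 10)) mod 10 = 5.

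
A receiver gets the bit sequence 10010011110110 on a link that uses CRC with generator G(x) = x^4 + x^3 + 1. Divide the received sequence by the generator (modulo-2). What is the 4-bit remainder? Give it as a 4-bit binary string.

Modulo-2 division of 10010011110110 by 11001:
  pos 0: 10010 XOR 11001 = 01011
  pos 1: 10110 XOR 11001 = 01111
  pos 2: 11111 XOR 11001 = 00110
  pos 4: 11011 XOR 11001 = 00010
  pos 7: 10101 XOR 11001 = 01100
  pos 8: 11001 XOR 11001 = 00000
Remainder = 0000 (zero — the frame passes the CRC check).

0000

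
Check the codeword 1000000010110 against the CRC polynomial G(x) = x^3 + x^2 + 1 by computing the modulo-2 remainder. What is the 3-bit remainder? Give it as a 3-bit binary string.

Modulo-2 division of 1000000010110 by 1101:
  pos 0: 1000 XOR 1101 = 0101
  pos 1: 1010 XOR 1101 = 0111
  pos 2: 1110 XOR 1101 = 0011
  pos 4: 1100 XOR 1101 = 0001
  pos 7: 1101 XOR 1101 = 0000
Remainder = 010 (nonzero — an error is detected).

010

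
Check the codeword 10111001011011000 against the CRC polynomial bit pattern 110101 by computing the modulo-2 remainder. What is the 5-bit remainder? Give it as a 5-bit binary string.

Modulo-2 division of 10111001011011000 by 110101:
  pos 0: 101110 XOR 110101 = 011011
  pos 1: 110110 XOR 110101 = 000011
  pos 5: 111011 XOR 110101 = 001110
  pos 7: 111001 XOR 110101 = 001100
  pos 9: 110010 XOR 110101 = 000111
Remainder = 11100 (nonzero — an error is detected).

11100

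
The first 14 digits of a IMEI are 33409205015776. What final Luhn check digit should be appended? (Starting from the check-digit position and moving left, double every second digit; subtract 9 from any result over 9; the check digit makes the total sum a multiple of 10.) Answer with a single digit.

1

Partial digits right→left: 6 7 7 5 1 0 5 0 2 9 0 4 3 3
Double every second digit counting from the check-digit position (so the 1st, 3rd, 5th, ... of the partial from the right).
  doubled (with −9 where >9): 3 5 2 1 4 0 6 → sum 21
  kept as-is: 7 5 0 0 9 4 3 → sum 28
Total = 21 + 28 = 49.
Check digit = (10 − (49 mod 10)) mod 10 = 1.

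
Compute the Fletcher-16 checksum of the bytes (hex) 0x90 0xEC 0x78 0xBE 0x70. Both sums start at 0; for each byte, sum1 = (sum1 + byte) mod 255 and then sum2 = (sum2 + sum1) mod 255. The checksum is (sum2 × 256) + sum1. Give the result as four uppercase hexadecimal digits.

Running sums (mod 255):
  after byte 0 (0x90): sum1=144, sum2=144
  after byte 1 (0xEC): sum1=125, sum2=14
  after byte 2 (0x78): sum1=245, sum2=4
  after byte 3 (0xBE): sum1=180, sum2=184
  after byte 4 (0x70): sum1=37, sum2=221
Checksum = sum2·256 + sum1 = 221·256 + 37 = 56613 = 0xDD25.

DD25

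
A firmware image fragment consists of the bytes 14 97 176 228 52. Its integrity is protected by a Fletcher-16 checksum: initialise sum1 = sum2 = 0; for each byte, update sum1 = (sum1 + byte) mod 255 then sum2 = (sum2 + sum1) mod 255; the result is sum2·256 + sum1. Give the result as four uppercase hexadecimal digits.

Running sums (mod 255):
  after byte 0 (14): sum1=14, sum2=14
  after byte 1 (97): sum1=111, sum2=125
  after byte 2 (176): sum1=32, sum2=157
  after byte 3 (228): sum1=5, sum2=162
  after byte 4 (52): sum1=57, sum2=219
Checksum = sum2·256 + sum1 = 219·256 + 57 = 56121 = 0xDB39.

DB39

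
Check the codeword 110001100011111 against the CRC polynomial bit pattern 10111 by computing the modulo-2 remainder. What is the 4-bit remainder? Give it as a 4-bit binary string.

Modulo-2 division of 110001100011111 by 10111:
  pos 0: 11000 XOR 10111 = 01111
  pos 1: 11111 XOR 10111 = 01000
  pos 2: 10001 XOR 10111 = 00110
  pos 4: 11000 XOR 10111 = 01111
  pos 5: 11110 XOR 10111 = 01001
  pos 6: 10011 XOR 10111 = 00100
  pos 8: 10011 XOR 10111 = 00100
  pos 10: 10011 XOR 10111 = 00100
Remainder = 0100 (nonzero — an error is detected).

0100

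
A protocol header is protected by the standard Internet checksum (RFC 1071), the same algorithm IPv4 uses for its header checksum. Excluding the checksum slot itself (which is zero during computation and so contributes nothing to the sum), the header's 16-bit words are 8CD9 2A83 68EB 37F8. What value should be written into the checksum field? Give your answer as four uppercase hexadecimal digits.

One's-complement addition (fold any carry out of bit 15 back into bit 0):
  0x8CD9 + 0x2A83 = 0x0B75C
  0xB75C + 0x68EB = 0x12047 → wrap carry → 0x2048
  0x2048 + 0x37F8 = 0x05840
One's-complement sum = 0x5840.
Checksum = ~0x5840 & 0xFFFF = 0xA7BF.

A7BF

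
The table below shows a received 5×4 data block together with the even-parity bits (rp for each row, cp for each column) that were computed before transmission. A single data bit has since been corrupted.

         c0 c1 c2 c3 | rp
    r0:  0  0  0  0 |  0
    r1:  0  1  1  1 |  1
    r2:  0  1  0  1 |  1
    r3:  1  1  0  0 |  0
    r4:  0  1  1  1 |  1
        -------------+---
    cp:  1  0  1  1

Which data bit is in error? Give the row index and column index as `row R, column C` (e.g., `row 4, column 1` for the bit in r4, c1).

Recompute each row's even parity and compare to rp:
  r0: data parity 0, sent rp 0 → ok
  r1: data parity 1, sent rp 1 → ok
  r2: data parity 0, sent rp 1 → mismatch
  r3: data parity 0, sent rp 0 → ok
  r4: data parity 1, sent rp 1 → ok
Recompute each column's even parity and compare to cp:
  c0: data parity 1, sent cp 1 → ok
  c1: data parity 0, sent cp 0 → ok
  c2: data parity 0, sent cp 1 → mismatch
  c3: data parity 1, sent cp 1 → ok
Exactly one row (r2) and one column (c2) fail → the flipped bit is at their intersection.

row 2, column 2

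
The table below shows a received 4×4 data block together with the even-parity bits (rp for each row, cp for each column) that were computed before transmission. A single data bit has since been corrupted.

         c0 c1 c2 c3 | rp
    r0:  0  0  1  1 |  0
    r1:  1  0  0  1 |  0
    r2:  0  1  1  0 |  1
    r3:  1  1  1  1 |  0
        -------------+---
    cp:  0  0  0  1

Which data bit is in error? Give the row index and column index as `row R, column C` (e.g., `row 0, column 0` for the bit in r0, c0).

row 2, column 2

Recompute each row's even parity and compare to rp:
  r0: data parity 0, sent rp 0 → ok
  r1: data parity 0, sent rp 0 → ok
  r2: data parity 0, sent rp 1 → mismatch
  r3: data parity 0, sent rp 0 → ok
Recompute each column's even parity and compare to cp:
  c0: data parity 0, sent cp 0 → ok
  c1: data parity 0, sent cp 0 → ok
  c2: data parity 1, sent cp 0 → mismatch
  c3: data parity 1, sent cp 1 → ok
Exactly one row (r2) and one column (c2) fail → the flipped bit is at their intersection.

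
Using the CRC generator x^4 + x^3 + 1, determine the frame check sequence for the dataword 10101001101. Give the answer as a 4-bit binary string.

0100

Append 4 zeros: 101010011010000. Divide by 11001 (XOR where the leading bit is 1):
  pos 0: 10101 XOR 11001 = 01100
  pos 1: 11000 XOR 11001 = 00001
  pos 5: 10110 XOR 11001 = 01111
  pos 6: 11111 XOR 11001 = 00110
  pos 8: 11000 XOR 11001 = 00001
Remainder (last 4 bits) = 0100. This is the CRC / FCS.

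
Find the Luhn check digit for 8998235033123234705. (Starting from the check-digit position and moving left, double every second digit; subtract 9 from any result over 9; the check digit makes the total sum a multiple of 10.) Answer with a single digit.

Partial digits right→left: 5 0 7 4 3 2 3 2 1 3 3 0 5 3 2 8 9 9 8
Double every second digit counting from the check-digit position (so the 1st, 3rd, 5th, ... of the partial from the right).
  doubled (with −9 where >9): 1 5 6 6 2 6 1 4 9 7 → sum 47
  kept as-is: 0 4 2 2 3 0 3 8 9 → sum 31
Total = 47 + 31 = 78.
Check digit = (10 − (78 mod 10)) mod 10 = 2.

2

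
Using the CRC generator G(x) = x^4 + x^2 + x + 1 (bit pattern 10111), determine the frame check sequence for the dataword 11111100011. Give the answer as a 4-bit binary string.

Append 4 zeros: 111111000110000. Divide by 10111 (XOR where the leading bit is 1):
  pos 0: 11111 XOR 10111 = 01000
  pos 1: 10001 XOR 10111 = 00110
  pos 3: 11000 XOR 10111 = 01111
  pos 4: 11110 XOR 10111 = 01001
  pos 5: 10011 XOR 10111 = 00100
  pos 7: 10010 XOR 10111 = 00101
  pos 9: 10100 XOR 10111 = 00011
Remainder (last 4 bits) = 0110. This is the CRC / FCS.

0110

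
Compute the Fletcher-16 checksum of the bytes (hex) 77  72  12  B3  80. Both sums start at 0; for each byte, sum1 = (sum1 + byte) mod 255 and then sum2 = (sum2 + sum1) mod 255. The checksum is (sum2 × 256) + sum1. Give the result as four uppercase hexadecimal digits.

Running sums (mod 255):
  after byte 0 (77): sum1=119, sum2=119
  after byte 1 (72): sum1=233, sum2=97
  after byte 2 (12): sum1=251, sum2=93
  after byte 3 (B3): sum1=175, sum2=13
  after byte 4 (80): sum1=48, sum2=61
Checksum = sum2·256 + sum1 = 61·256 + 48 = 15664 = 0x3D30.

3D30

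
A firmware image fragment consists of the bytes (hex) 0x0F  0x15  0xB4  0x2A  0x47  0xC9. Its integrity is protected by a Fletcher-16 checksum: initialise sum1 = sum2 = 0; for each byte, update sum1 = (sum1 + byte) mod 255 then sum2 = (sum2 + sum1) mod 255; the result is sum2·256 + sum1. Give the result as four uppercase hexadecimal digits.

Running sums (mod 255):
  after byte 0 (0x0F): sum1=15, sum2=15
  after byte 1 (0x15): sum1=36, sum2=51
  after byte 2 (0xB4): sum1=216, sum2=12
  after byte 3 (0x2A): sum1=3, sum2=15
  after byte 4 (0x47): sum1=74, sum2=89
  after byte 5 (0xC9): sum1=20, sum2=109
Checksum = sum2·256 + sum1 = 109·256 + 20 = 27924 = 0x6D14.

6D14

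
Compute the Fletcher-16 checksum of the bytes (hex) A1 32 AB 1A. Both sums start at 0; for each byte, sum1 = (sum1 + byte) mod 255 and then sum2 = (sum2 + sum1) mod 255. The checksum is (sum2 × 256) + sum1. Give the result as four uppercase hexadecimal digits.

Running sums (mod 255):
  after byte 0 (A1): sum1=161, sum2=161
  after byte 1 (32): sum1=211, sum2=117
  after byte 2 (AB): sum1=127, sum2=244
  after byte 3 (1A): sum1=153, sum2=142
Checksum = sum2·256 + sum1 = 142·256 + 153 = 36505 = 0x8E99.

8E99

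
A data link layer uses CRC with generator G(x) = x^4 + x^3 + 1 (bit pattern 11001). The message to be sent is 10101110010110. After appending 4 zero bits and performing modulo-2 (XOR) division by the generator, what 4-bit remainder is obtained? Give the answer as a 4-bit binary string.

Append 4 zeros: 101011100101100000. Divide by 11001 (XOR where the leading bit is 1):
  pos 0: 10101 XOR 11001 = 01100
  pos 1: 11001 XOR 11001 = 00000
  pos 6: 10010 XOR 11001 = 01011
  pos 7: 10111 XOR 11001 = 01110
  pos 8: 11101 XOR 11001 = 00100
  pos 10: 10000 XOR 11001 = 01001
  pos 11: 10010 XOR 11001 = 01011
  pos 12: 10110 XOR 11001 = 01111
  pos 13: 11110 XOR 11001 = 00111
Remainder (last 4 bits) = 0111. This is the CRC / FCS.

0111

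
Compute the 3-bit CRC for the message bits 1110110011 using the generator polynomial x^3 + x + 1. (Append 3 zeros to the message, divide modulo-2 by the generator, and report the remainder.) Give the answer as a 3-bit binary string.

100

Append 3 zeros: 1110110011000. Divide by 1011 (XOR where the leading bit is 1):
  pos 0: 1110 XOR 1011 = 0101
  pos 1: 1011 XOR 1011 = 0000
  pos 5: 1001 XOR 1011 = 0010
  pos 7: 1010 XOR 1011 = 0001
Remainder (last 3 bits) = 100. This is the CRC / FCS.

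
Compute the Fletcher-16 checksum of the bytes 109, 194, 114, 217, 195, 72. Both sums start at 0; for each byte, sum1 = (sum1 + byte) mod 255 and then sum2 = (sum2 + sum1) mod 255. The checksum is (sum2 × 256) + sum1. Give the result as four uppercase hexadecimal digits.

Running sums (mod 255):
  after byte 0 (109): sum1=109, sum2=109
  after byte 1 (194): sum1=48, sum2=157
  after byte 2 (114): sum1=162, sum2=64
  after byte 3 (217): sum1=124, sum2=188
  after byte 4 (195): sum1=64, sum2=252
  after byte 5 (72): sum1=136, sum2=133
Checksum = sum2·256 + sum1 = 133·256 + 136 = 34184 = 0x8588.

8588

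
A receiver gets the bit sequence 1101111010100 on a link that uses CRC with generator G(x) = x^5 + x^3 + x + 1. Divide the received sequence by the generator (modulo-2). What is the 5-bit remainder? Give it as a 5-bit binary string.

00000

Modulo-2 division of 1101111010100 by 101011:
  pos 0: 110111 XOR 101011 = 011100
  pos 1: 111001 XOR 101011 = 010010
  pos 2: 100100 XOR 101011 = 001111
  pos 4: 111110 XOR 101011 = 010101
  pos 5: 101011 XOR 101011 = 000000
Remainder = 00000 (zero — the frame passes the CRC check).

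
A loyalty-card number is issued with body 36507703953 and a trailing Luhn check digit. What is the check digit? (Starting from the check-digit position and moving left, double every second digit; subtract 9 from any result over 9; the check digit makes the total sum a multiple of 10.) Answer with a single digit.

2

Partial digits right→left: 3 5 9 3 0 7 7 0 5 6 3
Double every second digit counting from the check-digit position (so the 1st, 3rd, 5th, ... of the partial from the right).
  doubled (with −9 where >9): 6 9 0 5 1 6 → sum 27
  kept as-is: 5 3 7 0 6 → sum 21
Total = 27 + 21 = 48.
Check digit = (10 − (48 mod 10)) mod 10 = 2.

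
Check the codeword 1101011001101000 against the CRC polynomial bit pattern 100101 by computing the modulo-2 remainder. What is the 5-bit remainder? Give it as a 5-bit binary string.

00000

Modulo-2 division of 1101011001101000 by 100101:
  pos 0: 110101 XOR 100101 = 010000
  pos 1: 100001 XOR 100101 = 000100
  pos 4: 100001 XOR 100101 = 000100
  pos 7: 100101 XOR 100101 = 000000
Remainder = 00000 (zero — the frame passes the CRC check).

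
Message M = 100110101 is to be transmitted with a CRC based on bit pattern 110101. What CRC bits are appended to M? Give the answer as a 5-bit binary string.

01101

Append 5 zeros: 10011010100000. Divide by 110101 (XOR where the leading bit is 1):
  pos 0: 100110 XOR 110101 = 010011
  pos 1: 100111 XOR 110101 = 010010
  pos 2: 100100 XOR 110101 = 010001
  pos 3: 100011 XOR 110101 = 010110
  pos 4: 101100 XOR 110101 = 011001
  pos 5: 110010 XOR 110101 = 000111
  pos 8: 111000 XOR 110101 = 001101
Remainder (last 5 bits) = 01101. This is the CRC / FCS.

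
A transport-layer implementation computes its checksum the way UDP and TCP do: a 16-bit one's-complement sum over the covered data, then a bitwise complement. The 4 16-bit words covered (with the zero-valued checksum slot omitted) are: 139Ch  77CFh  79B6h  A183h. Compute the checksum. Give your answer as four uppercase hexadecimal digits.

595A

One's-complement addition (fold any carry out of bit 15 back into bit 0):
  0x139C + 0x77CF = 0x08B6B
  0x8B6B + 0x79B6 = 0x10521 → wrap carry → 0x0522
  0x0522 + 0xA183 = 0x0A6A5
One's-complement sum = 0xA6A5.
Checksum = ~0xA6A5 & 0xFFFF = 0x595A.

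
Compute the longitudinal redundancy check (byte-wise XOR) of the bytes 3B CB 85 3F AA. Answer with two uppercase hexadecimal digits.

E0

XOR the bytes together:
  start with 0x3B
  0x3B ⊕ 0xCB = 0xF0
  0xF0 ⊕ 0x85 = 0x75
  0x75 ⊕ 0x3F = 0x4A
  0x4A ⊕ 0xAA = 0xE0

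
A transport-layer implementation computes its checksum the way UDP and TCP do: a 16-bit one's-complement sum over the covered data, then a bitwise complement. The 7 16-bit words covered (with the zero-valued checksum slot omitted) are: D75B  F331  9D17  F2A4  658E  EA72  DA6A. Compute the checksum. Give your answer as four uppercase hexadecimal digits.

7B49

One's-complement addition (fold any carry out of bit 15 back into bit 0):
  0xD75B + 0xF331 = 0x1CA8C → wrap carry → 0xCA8D
  0xCA8D + 0x9D17 = 0x167A4 → wrap carry → 0x67A5
  0x67A5 + 0xF2A4 = 0x15A49 → wrap carry → 0x5A4A
  0x5A4A + 0x658E = 0x0BFD8
  0xBFD8 + 0xEA72 = 0x1AA4A → wrap carry → 0xAA4B
  0xAA4B + 0xDA6A = 0x184B5 → wrap carry → 0x84B6
One's-complement sum = 0x84B6.
Checksum = ~0x84B6 & 0xFFFF = 0x7B49.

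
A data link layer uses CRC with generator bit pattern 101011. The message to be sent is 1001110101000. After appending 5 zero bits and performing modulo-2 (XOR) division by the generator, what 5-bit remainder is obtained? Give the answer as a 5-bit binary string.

01001

Append 5 zeros: 100111010100000000. Divide by 101011 (XOR where the leading bit is 1):
  pos 0: 100111 XOR 101011 = 001100
  pos 2: 110001 XOR 101011 = 011010
  pos 3: 110100 XOR 101011 = 011111
  pos 4: 111111 XOR 101011 = 010100
  pos 5: 101000 XOR 101011 = 000011
  pos 9: 110000 XOR 101011 = 011011
  pos 10: 110110 XOR 101011 = 011101
  pos 11: 111010 XOR 101011 = 010001
  pos 12: 100010 XOR 101011 = 001001
Remainder (last 5 bits) = 01001. This is the CRC / FCS.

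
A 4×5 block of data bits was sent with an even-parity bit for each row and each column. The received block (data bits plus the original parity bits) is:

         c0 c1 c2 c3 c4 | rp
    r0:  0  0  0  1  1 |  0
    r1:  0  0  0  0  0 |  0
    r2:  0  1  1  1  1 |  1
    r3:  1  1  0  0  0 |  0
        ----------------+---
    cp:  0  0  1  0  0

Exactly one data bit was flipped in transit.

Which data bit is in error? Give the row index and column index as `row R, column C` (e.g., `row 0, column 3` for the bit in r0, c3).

row 2, column 0

Recompute each row's even parity and compare to rp:
  r0: data parity 0, sent rp 0 → ok
  r1: data parity 0, sent rp 0 → ok
  r2: data parity 0, sent rp 1 → mismatch
  r3: data parity 0, sent rp 0 → ok
Recompute each column's even parity and compare to cp:
  c0: data parity 1, sent cp 0 → mismatch
  c1: data parity 0, sent cp 0 → ok
  c2: data parity 1, sent cp 1 → ok
  c3: data parity 0, sent cp 0 → ok
  c4: data parity 0, sent cp 0 → ok
Exactly one row (r2) and one column (c0) fail → the flipped bit is at their intersection.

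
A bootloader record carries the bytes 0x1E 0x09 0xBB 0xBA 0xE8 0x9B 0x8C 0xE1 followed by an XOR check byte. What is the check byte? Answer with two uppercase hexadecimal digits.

XOR the bytes together:
  start with 0x1E
  0x1E ⊕ 0x09 = 0x17
  0x17 ⊕ 0xBB = 0xAC
  0xAC ⊕ 0xBA = 0x16
  0x16 ⊕ 0xE8 = 0xFE
  0xFE ⊕ 0x9B = 0x65
  0x65 ⊕ 0x8C = 0xE9
  0xE9 ⊕ 0xE1 = 0x08

08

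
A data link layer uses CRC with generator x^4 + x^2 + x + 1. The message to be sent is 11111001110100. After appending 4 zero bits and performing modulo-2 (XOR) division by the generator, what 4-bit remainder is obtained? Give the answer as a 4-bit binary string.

0001

Append 4 zeros: 111110011101000000. Divide by 10111 (XOR where the leading bit is 1):
  pos 0: 11111 XOR 10111 = 01000
  pos 1: 10000 XOR 10111 = 00111
  pos 3: 11101 XOR 10111 = 01010
  pos 4: 10101 XOR 10111 = 00010
  pos 7: 10101 XOR 10111 = 00010
  pos 10: 10000 XOR 10111 = 00111
  pos 12: 11100 XOR 10111 = 01011
  pos 13: 10110 XOR 10111 = 00001
Remainder (last 4 bits) = 0001. This is the CRC / FCS.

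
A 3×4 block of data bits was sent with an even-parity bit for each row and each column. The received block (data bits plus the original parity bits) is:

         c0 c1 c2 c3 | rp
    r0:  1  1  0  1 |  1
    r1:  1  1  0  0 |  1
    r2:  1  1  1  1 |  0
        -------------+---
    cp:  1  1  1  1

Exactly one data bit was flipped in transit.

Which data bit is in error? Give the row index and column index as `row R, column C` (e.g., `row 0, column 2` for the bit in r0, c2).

row 1, column 3

Recompute each row's even parity and compare to rp:
  r0: data parity 1, sent rp 1 → ok
  r1: data parity 0, sent rp 1 → mismatch
  r2: data parity 0, sent rp 0 → ok
Recompute each column's even parity and compare to cp:
  c0: data parity 1, sent cp 1 → ok
  c1: data parity 1, sent cp 1 → ok
  c2: data parity 1, sent cp 1 → ok
  c3: data parity 0, sent cp 1 → mismatch
Exactly one row (r1) and one column (c3) fail → the flipped bit is at their intersection.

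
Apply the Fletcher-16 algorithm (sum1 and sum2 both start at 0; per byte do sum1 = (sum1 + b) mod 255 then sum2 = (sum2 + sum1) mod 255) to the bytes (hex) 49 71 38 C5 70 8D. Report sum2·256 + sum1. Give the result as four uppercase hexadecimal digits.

8FB6

Running sums (mod 255):
  after byte 0 (49): sum1=73, sum2=73
  after byte 1 (71): sum1=186, sum2=4
  after byte 2 (38): sum1=242, sum2=246
  after byte 3 (C5): sum1=184, sum2=175
  after byte 4 (70): sum1=41, sum2=216
  after byte 5 (8D): sum1=182, sum2=143
Checksum = sum2·256 + sum1 = 143·256 + 182 = 36790 = 0x8FB6.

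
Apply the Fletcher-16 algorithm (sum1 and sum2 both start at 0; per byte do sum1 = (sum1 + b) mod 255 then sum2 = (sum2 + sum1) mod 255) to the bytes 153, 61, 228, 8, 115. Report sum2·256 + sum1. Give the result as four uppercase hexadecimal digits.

Running sums (mod 255):
  after byte 0 (153): sum1=153, sum2=153
  after byte 1 (61): sum1=214, sum2=112
  after byte 2 (228): sum1=187, sum2=44
  after byte 3 (8): sum1=195, sum2=239
  after byte 4 (115): sum1=55, sum2=39
Checksum = sum2·256 + sum1 = 39·256 + 55 = 10039 = 0x2737.

2737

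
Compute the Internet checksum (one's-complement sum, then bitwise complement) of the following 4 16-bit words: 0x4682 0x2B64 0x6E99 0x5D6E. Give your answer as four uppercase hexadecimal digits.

One's-complement addition (fold any carry out of bit 15 back into bit 0):
  0x4682 + 0x2B64 = 0x071E6
  0x71E6 + 0x6E99 = 0x0E07F
  0xE07F + 0x5D6E = 0x13DED → wrap carry → 0x3DEE
One's-complement sum = 0x3DEE.
Checksum = ~0x3DEE & 0xFFFF = 0xC211.

C211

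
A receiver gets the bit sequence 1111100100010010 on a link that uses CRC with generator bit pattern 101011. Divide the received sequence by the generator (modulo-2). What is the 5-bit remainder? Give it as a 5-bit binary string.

Modulo-2 division of 1111100100010010 by 101011:
  pos 0: 111110 XOR 101011 = 010101
  pos 1: 101010 XOR 101011 = 000001
  pos 6: 110001 XOR 101011 = 011010
  pos 7: 110100 XOR 101011 = 011111
  pos 8: 111110 XOR 101011 = 010101
  pos 9: 101011 XOR 101011 = 000000
Remainder = 00000 (zero — the frame passes the CRC check).

00000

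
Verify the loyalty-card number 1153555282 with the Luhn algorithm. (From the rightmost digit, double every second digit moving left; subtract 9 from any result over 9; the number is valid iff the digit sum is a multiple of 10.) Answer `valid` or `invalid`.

invalid

From the right, keep odd positions and double even positions (subtract 9 from any doubled value over 9):
  doubled (positions 2,4,...): 7 1 1 1 2 → sum 12
  kept (positions 1,3,...): 2 2 5 3 1 → sum 13
Total = 25.
25 mod 10 = 5, so the number is invalid.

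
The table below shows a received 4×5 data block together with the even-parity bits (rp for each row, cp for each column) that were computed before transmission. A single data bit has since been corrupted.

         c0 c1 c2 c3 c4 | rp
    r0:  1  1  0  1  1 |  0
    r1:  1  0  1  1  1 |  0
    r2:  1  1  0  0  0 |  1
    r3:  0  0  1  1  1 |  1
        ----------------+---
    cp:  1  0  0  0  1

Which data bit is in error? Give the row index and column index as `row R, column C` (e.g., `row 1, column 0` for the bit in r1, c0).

Recompute each row's even parity and compare to rp:
  r0: data parity 0, sent rp 0 → ok
  r1: data parity 0, sent rp 0 → ok
  r2: data parity 0, sent rp 1 → mismatch
  r3: data parity 1, sent rp 1 → ok
Recompute each column's even parity and compare to cp:
  c0: data parity 1, sent cp 1 → ok
  c1: data parity 0, sent cp 0 → ok
  c2: data parity 0, sent cp 0 → ok
  c3: data parity 1, sent cp 0 → mismatch
  c4: data parity 1, sent cp 1 → ok
Exactly one row (r2) and one column (c3) fail → the flipped bit is at their intersection.

row 2, column 3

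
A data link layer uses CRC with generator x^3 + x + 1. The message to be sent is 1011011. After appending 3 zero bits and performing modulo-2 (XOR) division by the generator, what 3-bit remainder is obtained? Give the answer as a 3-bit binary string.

101

Append 3 zeros: 1011011000. Divide by 1011 (XOR where the leading bit is 1):
  pos 0: 1011 XOR 1011 = 0000
  pos 5: 1100 XOR 1011 = 0111
  pos 6: 1110 XOR 1011 = 0101
Remainder (last 3 bits) = 101. This is the CRC / FCS.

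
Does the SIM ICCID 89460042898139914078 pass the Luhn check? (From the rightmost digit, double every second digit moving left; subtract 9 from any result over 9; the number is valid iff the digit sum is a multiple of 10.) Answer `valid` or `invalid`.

From the right, keep odd positions and double even positions (subtract 9 from any doubled value over 9):
  doubled (positions 2,4,...): 5 8 9 6 7 7 8 0 8 7 → sum 65
  kept (positions 1,3,...): 8 0 1 9 1 9 2 0 6 9 → sum 45
Total = 110.
110 mod 10 = 0, so the number is valid.

valid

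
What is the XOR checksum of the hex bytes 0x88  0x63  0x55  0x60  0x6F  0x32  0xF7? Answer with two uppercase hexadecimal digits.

XOR the bytes together:
  start with 0x88
  0x88 ⊕ 0x63 = 0xEB
  0xEB ⊕ 0x55 = 0xBE
  0xBE ⊕ 0x60 = 0xDE
  0xDE ⊕ 0x6F = 0xB1
  0xB1 ⊕ 0x32 = 0x83
  0x83 ⊕ 0xF7 = 0x74

74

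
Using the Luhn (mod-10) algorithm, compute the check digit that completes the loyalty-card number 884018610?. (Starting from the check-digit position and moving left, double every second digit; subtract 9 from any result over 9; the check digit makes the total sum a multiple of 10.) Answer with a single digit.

3

Partial digits right→left: 0 1 6 8 1 0 4 8 8
Double every second digit counting from the check-digit position (so the 1st, 3rd, 5th, ... of the partial from the right).
  doubled (with −9 where >9): 0 3 2 8 7 → sum 20
  kept as-is: 1 8 0 8 → sum 17
Total = 20 + 17 = 37.
Check digit = (10 − (37 mod 10)) mod 10 = 3.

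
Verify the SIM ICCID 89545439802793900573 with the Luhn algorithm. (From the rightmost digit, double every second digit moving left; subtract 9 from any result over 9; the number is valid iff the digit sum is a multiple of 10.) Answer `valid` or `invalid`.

From the right, keep odd positions and double even positions (subtract 9 from any doubled value over 9):
  doubled (positions 2,4,...): 5 0 9 9 4 7 6 1 1 7 → sum 49
  kept (positions 1,3,...): 3 5 0 3 7 0 9 4 4 9 → sum 44
Total = 93.
93 mod 10 = 3, so the number is invalid.

invalid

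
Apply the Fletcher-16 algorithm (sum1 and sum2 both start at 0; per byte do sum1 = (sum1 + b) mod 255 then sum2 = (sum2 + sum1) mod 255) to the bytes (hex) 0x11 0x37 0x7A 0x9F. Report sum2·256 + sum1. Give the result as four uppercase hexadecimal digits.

Running sums (mod 255):
  after byte 0 (0x11): sum1=17, sum2=17
  after byte 1 (0x37): sum1=72, sum2=89
  after byte 2 (0x7A): sum1=194, sum2=28
  after byte 3 (0x9F): sum1=98, sum2=126
Checksum = sum2·256 + sum1 = 126·256 + 98 = 32354 = 0x7E62.

7E62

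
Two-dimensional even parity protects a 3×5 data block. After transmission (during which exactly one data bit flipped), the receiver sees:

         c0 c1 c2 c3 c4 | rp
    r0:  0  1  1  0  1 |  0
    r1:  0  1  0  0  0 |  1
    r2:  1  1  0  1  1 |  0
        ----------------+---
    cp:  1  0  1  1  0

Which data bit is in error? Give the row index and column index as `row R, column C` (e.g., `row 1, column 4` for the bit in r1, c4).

Recompute each row's even parity and compare to rp:
  r0: data parity 1, sent rp 0 → mismatch
  r1: data parity 1, sent rp 1 → ok
  r2: data parity 0, sent rp 0 → ok
Recompute each column's even parity and compare to cp:
  c0: data parity 1, sent cp 1 → ok
  c1: data parity 1, sent cp 0 → mismatch
  c2: data parity 1, sent cp 1 → ok
  c3: data parity 1, sent cp 1 → ok
  c4: data parity 0, sent cp 0 → ok
Exactly one row (r0) and one column (c1) fail → the flipped bit is at their intersection.

row 0, column 1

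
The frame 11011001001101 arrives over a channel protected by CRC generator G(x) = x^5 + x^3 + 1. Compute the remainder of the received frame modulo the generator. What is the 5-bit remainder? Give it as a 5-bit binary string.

Modulo-2 division of 11011001001101 by 101001:
  pos 0: 110110 XOR 101001 = 011111
  pos 1: 111110 XOR 101001 = 010111
  pos 2: 101111 XOR 101001 = 000110
  pos 5: 110001 XOR 101001 = 011000
  pos 6: 110001 XOR 101001 = 011000
  pos 7: 110000 XOR 101001 = 011001
  pos 8: 110011 XOR 101001 = 011010
Remainder = 11010 (nonzero — an error is detected).

11010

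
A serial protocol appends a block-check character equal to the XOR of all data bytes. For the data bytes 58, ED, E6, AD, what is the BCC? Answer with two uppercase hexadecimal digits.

FE

XOR the bytes together:
  start with 0x58
  0x58 ⊕ 0xED = 0xB5
  0xB5 ⊕ 0xE6 = 0x53
  0x53 ⊕ 0xAD = 0xFE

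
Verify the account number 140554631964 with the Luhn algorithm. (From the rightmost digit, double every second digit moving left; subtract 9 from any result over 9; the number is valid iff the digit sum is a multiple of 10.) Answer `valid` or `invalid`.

From the right, keep odd positions and double even positions (subtract 9 from any doubled value over 9):
  doubled (positions 2,4,...): 3 2 3 1 0 2 → sum 11
  kept (positions 1,3,...): 4 9 3 4 5 4 → sum 29
Total = 40.
40 mod 10 = 0, so the number is valid.

valid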